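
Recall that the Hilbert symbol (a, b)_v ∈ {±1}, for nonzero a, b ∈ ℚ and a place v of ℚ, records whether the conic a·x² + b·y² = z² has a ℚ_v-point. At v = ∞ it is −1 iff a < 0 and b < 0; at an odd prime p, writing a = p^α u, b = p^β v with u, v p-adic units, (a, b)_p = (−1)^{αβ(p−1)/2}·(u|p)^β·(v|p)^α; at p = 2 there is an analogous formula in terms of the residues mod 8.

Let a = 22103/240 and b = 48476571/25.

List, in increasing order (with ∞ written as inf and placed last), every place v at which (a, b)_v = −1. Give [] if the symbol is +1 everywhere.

Mod squares: a ≡ 345, b ≡ 167739. Check v ∈ {∞, 2, 3, 5, 11, 13, 17, 23, 31}.
v=2: v_2(a)=-4, v_2(b)=0; units ≡ 1, 3 (mod 8); ε·ε+αω+βω = 0·1+-4·1+0·0 ≡ 0  ⇒  (a,b)_2 = +1.
v=23: a=23^1·(≡11), b=23^1·(≡13) mod 23; (11|23)=-1, (13|23)=+1; (−1)^{1·1·11}·(-1)^1·(+1)^1 = +1.
v=5: a=5^-1·(≡1), b=5^-2·(≡1) mod 5; (1|5)=+1, (1|5)=+1; (−1)^{-1·-2·2}·(+1)^-2·(+1)^-1 = +1.
v=∞: 345 > 0 and 167739 > 0  ⇒  (a,b)_∞ = +1.
v=3: a=3^-1·(≡1), b=3^1·(≡2) mod 3; (1|3)=+1, (2|3)=-1; (−1)^{-1·1·1}·(+1)^1·(-1)^-1 = +1.
v=11: a=11^0·(≡9), b=11^1·(≡3) mod 11; (9|11)=+1, (3|11)=+1; (−1)^{0·1·5}·(+1)^1·(+1)^0 = +1.
v=17: a=17^0·(≡10), b=17^3·(≡3) mod 17; (10|17)=-1, (3|17)=-1; (−1)^{0·3·8}·(-1)^3·(-1)^0 = -1.
v=31: a=31^2·(≡1), b=31^0·(≡24) mod 31; (1|31)=+1, (24|31)=-1; (−1)^{2·0·15}·(+1)^0·(-1)^2 = +1.
v=13: a=13^0·(≡7), b=13^1·(≡5) mod 13; (7|13)=-1, (5|13)=-1; (−1)^{0·1·6}·(-1)^1·(-1)^0 = -1.
(345, 167739 / ℚ) ramifies at {13, 17}: a division algebra.

[13, 17]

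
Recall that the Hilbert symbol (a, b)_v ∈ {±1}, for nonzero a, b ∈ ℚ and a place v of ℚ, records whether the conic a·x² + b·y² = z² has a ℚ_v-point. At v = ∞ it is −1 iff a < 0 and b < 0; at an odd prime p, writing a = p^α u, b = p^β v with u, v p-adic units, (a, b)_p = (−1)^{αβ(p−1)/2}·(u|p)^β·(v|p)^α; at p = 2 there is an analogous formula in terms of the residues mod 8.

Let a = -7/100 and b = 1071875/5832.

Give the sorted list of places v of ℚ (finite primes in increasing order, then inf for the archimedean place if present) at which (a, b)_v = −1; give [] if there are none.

[5, 7]

(a, b) ≡ (-7, 70) mod (ℚ^×)²; places V = {2, 3, 5, 7, ∞}.
(a,b)_7: α=1, u≡3; β=3, v≡3 (mod 7); (3|7)=-1, (3|7)=-1; sign (−1)^1·-1^3·-1^1 = -1.
(a,b)_5: α=-2, u≡2; β=5, v≡4 (mod 5); (2|5)=-1, (4|5)=+1; sign (−1)^0·-1^5·+1^-2 = -1.
(a,b)_∞: sgn(-7)=−, sgn(70)=+, so +1.
(a,b)_3: α=0, u≡2; β=-6, v≡1 (mod 3); (2|3)=-1, (1|3)=+1; sign (−1)^0·-1^-6·+1^0 = +1.
(a,b)_2: α=-2, β=-3; u≡1, v≡3 (mod 8); ε(u)ε(v)=0·1, αω(v)=-2·1, βω(u)=-3·0; sum ≡ 0  ⇒  +1.
(-7, 70 / ℚ) ramifies at {5, 7}: a division algebra.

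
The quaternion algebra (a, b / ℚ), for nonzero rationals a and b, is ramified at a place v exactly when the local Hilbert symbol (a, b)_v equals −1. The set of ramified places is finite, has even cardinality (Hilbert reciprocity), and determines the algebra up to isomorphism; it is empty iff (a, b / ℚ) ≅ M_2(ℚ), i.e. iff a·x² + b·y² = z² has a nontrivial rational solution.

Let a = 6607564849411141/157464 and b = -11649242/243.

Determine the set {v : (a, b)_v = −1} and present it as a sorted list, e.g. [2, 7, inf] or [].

[7, 11, 19, 23]

(a, b) ≡ (329406, -36366) mod (ℚ^×)²; places V = {2, 3, 7, 11, 19, 23, 29, 31, ∞}.
(a,b)_7: α=1, u≡4; β=0, v≡5 (mod 7); (4|7)=+1, (5|7)=-1; sign (−1)^0·+1^0·-1^1 = -1.
(a,b)_∞: sgn(329406)=+, sgn(-36366)=−, so +1.
(a,b)_19: α=4, u≡15; β=1, v≡16 (mod 19); (15|19)=-1, (16|19)=+1; sign (−1)^0·-1^1·+1^4 = -1.
(a,b)_3: α=-9, u≡2; β=-5, v≡1 (mod 3); (2|3)=-1, (1|3)=+1; sign (−1)^1·-1^-5·+1^-9 = +1.
(a,b)_2: α=-3, β=1; u≡7, v≡1 (mod 8); ε(u)ε(v)=1·0, αω(v)=-3·0, βω(u)=1·0; sum ≡ 0  ⇒  +1.
(a,b)_23: α=1, u≡18; β=0, v≡11 (mod 23); (18|23)=+1, (11|23)=-1; sign (−1)^0·+1^0·-1^1 = -1.
(a,b)_31: α=5, u≡24; β=2, v≡25 (mod 31); (24|31)=-1, (25|31)=+1; sign (−1)^0·-1^2·+1^5 = +1.
(a,b)_29: α=0, u≡5; β=1, v≡22 (mod 29); (5|29)=+1, (22|29)=+1; sign (−1)^0·+1^1·+1^0 = +1.
(a,b)_11: α=1, u≡5; β=1, v≡3 (mod 11); (5|11)=+1, (3|11)=+1; sign (−1)^1·+1^1·+1^1 = -1.
(329406, -36366 / ℚ) ramifies at {7, 11, 19, 23}: a division algebra.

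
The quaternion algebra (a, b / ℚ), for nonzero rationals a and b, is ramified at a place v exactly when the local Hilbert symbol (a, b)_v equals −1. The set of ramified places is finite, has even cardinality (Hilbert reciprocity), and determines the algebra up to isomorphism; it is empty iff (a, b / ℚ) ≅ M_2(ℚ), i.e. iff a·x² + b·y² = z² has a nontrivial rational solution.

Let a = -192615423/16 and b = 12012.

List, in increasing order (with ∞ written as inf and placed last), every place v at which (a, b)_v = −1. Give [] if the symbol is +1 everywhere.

[11, 17]

Mod squares: a ≡ -663, b ≡ 3003. Check v ∈ {∞, 2, 3, 7, 11, 13, 17}.
v=2: v_2(a)=-4, v_2(b)=2; units ≡ 1, 3 (mod 8); ε·ε+αω+βω = 0·1+-4·1+2·0 ≡ 0  ⇒  (a,b)_2 = +1.
v=13: a=13^1·(≡12), b=13^1·(≡1) mod 13; (12|13)=+1, (1|13)=+1; (−1)^{1·1·6}·(+1)^1·(+1)^1 = +1.
v=∞: -663 < 0 and 3003 > 0  ⇒  (a,b)_∞ = +1.
v=3: a=3^1·(≡1), b=3^1·(≡2) mod 3; (1|3)=+1, (2|3)=-1; (−1)^{1·1·1}·(+1)^1·(-1)^1 = +1.
v=7: a=7^4·(≡2), b=7^1·(≡1) mod 7; (2|7)=+1, (1|7)=+1; (−1)^{4·1·3}·(+1)^1·(+1)^4 = +1.
v=17: a=17^1·(≡6), b=17^0·(≡10) mod 17; (6|17)=-1, (10|17)=-1; (−1)^{1·0·8}·(-1)^0·(-1)^1 = -1.
v=11: a=11^2·(≡7), b=11^1·(≡3) mod 11; (7|11)=-1, (3|11)=+1; (−1)^{2·1·5}·(-1)^1·(+1)^2 = -1.
Ram(-663, 3003) = {11, 17}; no ℚ_11-point on the conic.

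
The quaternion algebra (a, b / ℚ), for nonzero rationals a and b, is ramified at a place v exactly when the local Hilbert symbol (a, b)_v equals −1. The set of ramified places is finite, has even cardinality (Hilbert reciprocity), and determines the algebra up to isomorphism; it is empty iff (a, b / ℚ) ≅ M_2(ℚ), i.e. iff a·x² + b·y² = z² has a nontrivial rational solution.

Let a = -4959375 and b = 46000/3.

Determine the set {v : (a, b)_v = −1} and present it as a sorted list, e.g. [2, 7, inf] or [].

Mod squares: a ≡ -15, b ≡ 345. Check v ∈ {∞, 2, 3, 5, 23}.
v=2: v_2(a)=0, v_2(b)=4; units ≡ 1, 1 (mod 8); ε·ε+αω+βω = 0·0+0·0+4·0 ≡ 0  ⇒  (a,b)_2 = +1.
v=∞: -15 < 0 and 345 > 0  ⇒  (a,b)_∞ = +1.
v=23: a=23^2·(≡9), b=23^1·(≡15) mod 23; (9|23)=+1, (15|23)=-1; (−1)^{2·1·11}·(+1)^1·(-1)^2 = +1.
v=5: a=5^5·(≡3), b=5^3·(≡1) mod 5; (3|5)=-1, (1|5)=+1; (−1)^{5·3·2}·(-1)^3·(+1)^5 = -1.
v=3: a=3^1·(≡1), b=3^-1·(≡1) mod 3; (1|3)=+1, (1|3)=+1; (−1)^{1·-1·1}·(+1)^-1·(+1)^1 = -1.
Ram(-15, 345) = {3, 5}; no ℚ_3-point on the conic.

[3, 5]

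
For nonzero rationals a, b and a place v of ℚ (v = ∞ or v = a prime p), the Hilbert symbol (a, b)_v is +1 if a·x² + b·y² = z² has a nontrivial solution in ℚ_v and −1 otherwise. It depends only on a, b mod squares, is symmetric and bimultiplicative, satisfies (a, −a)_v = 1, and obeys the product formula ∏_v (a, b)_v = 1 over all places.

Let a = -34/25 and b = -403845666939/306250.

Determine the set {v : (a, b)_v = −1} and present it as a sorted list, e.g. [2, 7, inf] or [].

Mod squares: a ≡ -34, b ≡ -110. Check v ∈ {∞, 2, 3, 5, 7, 11, 13, 17}.
v=2: v_2(a)=1, v_2(b)=-1; units ≡ 7, 1 (mod 8); ε·ε+αω+βω = 1·0+1·0+-1·0 ≡ 0  ⇒  (a,b)_2 = +1.
v=5: a=5^-2·(≡1), b=5^-5·(≡2) mod 5; (1|5)=+1, (2|5)=-1; (−1)^{-2·-5·2}·(+1)^-5·(-1)^-2 = +1.
v=7: a=7^0·(≡2), b=7^-2·(≡1) mod 7; (2|7)=+1, (1|7)=+1; (−1)^{0·-2·3}·(+1)^-2·(+1)^0 = +1.
v=3: a=3^0·(≡2), b=3^2·(≡1) mod 3; (2|3)=-1, (1|3)=+1; (−1)^{0·2·1}·(-1)^2·(+1)^0 = +1.
v=11: a=11^0·(≡7), b=11^1·(≡4) mod 11; (7|11)=-1, (4|11)=+1; (−1)^{0·1·5}·(-1)^1·(+1)^0 = -1.
v=17: a=17^1·(≡4), b=17^6·(≡4) mod 17; (4|17)=+1, (4|17)=+1; (−1)^{1·6·8}·(+1)^6·(+1)^1 = +1.
v=13: a=13^0·(≡8), b=13^2·(≡2) mod 13; (8|13)=-1, (2|13)=-1; (−1)^{0·2·6}·(-1)^2·(-1)^0 = +1.
v=∞: -34 < 0 and -110 < 0  ⇒  (a,b)_∞ = -1.
(-34, -110 / ℚ) ramifies at {11, ∞}: a division algebra.

[11, inf]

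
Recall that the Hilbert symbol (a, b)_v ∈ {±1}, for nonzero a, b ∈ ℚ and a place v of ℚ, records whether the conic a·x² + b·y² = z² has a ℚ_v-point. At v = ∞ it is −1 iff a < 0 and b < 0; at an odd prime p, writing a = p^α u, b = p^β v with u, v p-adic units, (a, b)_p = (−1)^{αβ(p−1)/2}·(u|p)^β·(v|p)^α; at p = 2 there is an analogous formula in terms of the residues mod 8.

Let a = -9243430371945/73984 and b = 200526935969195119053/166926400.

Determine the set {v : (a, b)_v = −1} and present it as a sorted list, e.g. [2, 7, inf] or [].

[3, 5]

(a, b) ≡ (-105, 77) mod (ℚ^×)²; places V = {2, 3, 5, 7, 11, 17, 19, 37, ∞}.
(a,b)_3: α=13, u≡1; β=14, v≡2 (mod 3); (1|3)=+1, (2|3)=-1; sign (−1)^0·+1^14·-1^13 = -1.
(a,b)_2: α=-8, β=-6; u≡7, v≡5 (mod 8); ε(u)ε(v)=1·0, αω(v)=-8·1, βω(u)=-6·0; sum ≡ 0  ⇒  +1.
(a,b)_19: α=0, u≡5; β=-2, v≡17 (mod 19); (5|19)=+1, (17|19)=+1; sign (−1)^0·+1^-2·+1^0 = +1.
(a,b)_∞: sgn(-105)=−, sgn(77)=+, so +1.
(a,b)_17: α=-2, u≡5; β=-2, v≡13 (mod 17); (5|17)=-1, (13|17)=+1; sign (−1)^0·-1^-2·+1^-2 = +1.
(a,b)_37: α=2, u≡18; β=4, v≡25 (mod 37); (18|37)=-1, (25|37)=+1; sign (−1)^0·-1^4·+1^2 = +1.
(a,b)_5: α=1, u≡4; β=-2, v≡3 (mod 5); (4|5)=+1, (3|5)=-1; sign (−1)^0·+1^-2·-1^1 = -1.
(a,b)_7: α=1, u≡6; β=5, v≡1 (mod 7); (6|7)=-1, (1|7)=+1; sign (−1)^1·-1^5·+1^1 = +1.
(a,b)_11: α=2, u≡3; β=3, v≡7 (mod 11); (3|11)=+1, (7|11)=-1; sign (−1)^0·+1^3·-1^2 = +1.
|Ram(-105, 77)| = 2, even; anisotropic at {3, 5}.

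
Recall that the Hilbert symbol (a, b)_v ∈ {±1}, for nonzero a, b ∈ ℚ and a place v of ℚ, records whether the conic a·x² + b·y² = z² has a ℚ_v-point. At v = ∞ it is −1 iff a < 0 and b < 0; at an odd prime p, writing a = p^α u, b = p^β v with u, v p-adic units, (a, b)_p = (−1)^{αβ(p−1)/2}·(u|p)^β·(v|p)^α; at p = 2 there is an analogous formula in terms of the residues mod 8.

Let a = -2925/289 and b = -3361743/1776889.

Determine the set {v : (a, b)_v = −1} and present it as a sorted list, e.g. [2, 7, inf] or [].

[13, inf]

(a, b) ≡ (-13, -7) mod (ℚ^×)²; places V = {2, 3, 5, 7, 11, 13, 17, 31, 43, ∞}.
(a,b)_7: α=0, u≡4; β=3, v≡3 (mod 7); (4|7)=+1, (3|7)=-1; sign (−1)^0·+1^3·-1^0 = +1.
(a,b)_3: α=2, u≡2; β=4, v≡2 (mod 3); (2|3)=-1, (2|3)=-1; sign (−1)^0·-1^4·-1^2 = +1.
(a,b)_43: α=0, u≡18; β=-2, v≡17 (mod 43); (18|43)=-1, (17|43)=+1; sign (−1)^0·-1^-2·+1^0 = +1.
(a,b)_5: α=2, u≡2; β=0, v≡3 (mod 5); (2|5)=-1, (3|5)=-1; sign (−1)^0·-1^0·-1^2 = +1.
(a,b)_∞: sgn(-13)=−, sgn(-7)=−, so -1.
(a,b)_11: α=0, u≡4; β=2, v≡9 (mod 11); (4|11)=+1, (9|11)=+1; sign (−1)^0·+1^2·+1^0 = +1.
(a,b)_2: α=0, β=0; u≡3, v≡1 (mod 8); ε(u)ε(v)=1·0, αω(v)=0·0, βω(u)=0·1; sum ≡ 0  ⇒  +1.
(a,b)_31: α=0, u≡2; β=-2, v≡15 (mod 31); (2|31)=+1, (15|31)=-1; sign (−1)^0·+1^-2·-1^0 = +1.
(a,b)_17: α=-2, u≡16; β=0, v≡5 (mod 17); (16|17)=+1, (5|17)=-1; sign (−1)^0·+1^0·-1^-2 = +1.
(a,b)_13: α=1, u≡3; β=0, v≡7 (mod 13); (3|13)=+1, (7|13)=-1; sign (−1)^0·+1^0·-1^1 = -1.
Ram(-13, -7) = {13, ∞}; no ℚ_13-point on the conic.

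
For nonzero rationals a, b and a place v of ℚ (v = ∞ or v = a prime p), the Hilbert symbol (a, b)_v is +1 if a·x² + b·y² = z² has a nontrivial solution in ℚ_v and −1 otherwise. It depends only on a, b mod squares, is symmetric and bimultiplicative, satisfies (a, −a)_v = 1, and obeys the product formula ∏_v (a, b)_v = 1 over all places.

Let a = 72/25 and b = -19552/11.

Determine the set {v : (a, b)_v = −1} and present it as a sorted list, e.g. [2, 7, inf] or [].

[11, 13]

(a, b) ≡ (2, -13442) mod (ℚ^×)²; places V = {2, 3, 5, 11, 13, 47, ∞}.
(a,b)_13: α=0, u≡6; β=1, v≡11 (mod 13); (6|13)=-1, (11|13)=-1; sign (−1)^0·-1^1·-1^0 = -1.
(a,b)_11: α=0, u≡2; β=-1, v≡6 (mod 11); (2|11)=-1, (6|11)=-1; sign (−1)^0·-1^-1·-1^0 = -1.
(a,b)_2: α=3, β=5; u≡1, v≡7 (mod 8); ε(u)ε(v)=0·1, αω(v)=3·0, βω(u)=5·0; sum ≡ 0  ⇒  +1.
(a,b)_∞: sgn(2)=+, sgn(-13442)=−, so +1.
(a,b)_5: α=-2, u≡2; β=0, v≡3 (mod 5); (2|5)=-1, (3|5)=-1; sign (−1)^0·-1^0·-1^-2 = +1.
(a,b)_47: α=0, u≡1; β=1, v≡22 (mod 47); (1|47)=+1, (22|47)=-1; sign (−1)^0·+1^1·-1^0 = +1.
(a,b)_3: α=2, u≡2; β=0, v≡1 (mod 3); (2|3)=-1, (1|3)=+1; sign (−1)^0·-1^0·+1^2 = +1.
Ram(2, -13442) = {11, 13}; no ℚ_11-point on the conic.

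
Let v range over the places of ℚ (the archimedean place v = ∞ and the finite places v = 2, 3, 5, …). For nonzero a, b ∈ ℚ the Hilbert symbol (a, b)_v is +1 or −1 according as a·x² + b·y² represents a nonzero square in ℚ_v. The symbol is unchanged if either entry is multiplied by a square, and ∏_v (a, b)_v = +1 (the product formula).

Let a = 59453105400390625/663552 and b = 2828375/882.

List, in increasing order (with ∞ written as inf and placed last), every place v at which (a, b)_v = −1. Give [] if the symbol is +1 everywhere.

[17, 19]

(a, b) ≡ (7106, 1870) mod (ℚ^×)²; places V = {2, 3, 5, 7, 11, 17, 19, ∞}.
(a,b)_5: α=10, u≡4; β=3, v≡1 (mod 5); (4|5)=+1, (1|5)=+1; sign (−1)^0·+1^3·+1^10 = +1.
(a,b)_7: α=2, u≡4; β=-2, v≡1 (mod 7); (4|7)=+1, (1|7)=+1; sign (−1)^0·+1^-2·+1^2 = +1.
(a,b)_2: α=-13, β=-1; u≡1, v≡7 (mod 8); ε(u)ε(v)=0·1, αω(v)=-13·0, βω(u)=-1·0; sum ≡ 0  ⇒  +1.
(a,b)_11: α=3, u≡6; β=3, v≡1 (mod 11); (6|11)=-1, (1|11)=+1; sign (−1)^1·-1^3·+1^3 = +1.
(a,b)_∞: sgn(7106)=+, sgn(1870)=+, so +1.
(a,b)_17: α=3, u≡3; β=1, v≡2 (mod 17); (3|17)=-1, (2|17)=+1; sign (−1)^0·-1^1·+1^3 = -1.
(a,b)_19: α=1, u≡15; β=0, v≡2 (mod 19); (15|19)=-1, (2|19)=-1; sign (−1)^0·-1^0·-1^1 = -1.
(a,b)_3: α=-4, u≡2; β=-2, v≡1 (mod 3); (2|3)=-1, (1|3)=+1; sign (−1)^0·-1^-2·+1^-4 = +1.
|Ram(7106, 1870)| = 2, even; anisotropic at {17, 19}.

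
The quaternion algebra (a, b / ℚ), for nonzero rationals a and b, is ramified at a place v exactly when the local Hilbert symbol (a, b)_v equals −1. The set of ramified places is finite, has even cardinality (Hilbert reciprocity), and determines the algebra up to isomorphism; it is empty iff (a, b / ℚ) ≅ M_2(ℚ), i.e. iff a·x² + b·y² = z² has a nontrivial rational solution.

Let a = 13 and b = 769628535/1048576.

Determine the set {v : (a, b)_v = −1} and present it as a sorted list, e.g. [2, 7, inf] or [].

[5, 13]

(a, b) ≡ (13, 15) mod (ℚ^×)²; places V = {2, 3, 5, 13, 19, 29, ∞}.
(a,b)_∞: sgn(13)=+, sgn(15)=+, so +1.
(a,b)_3: α=0, u≡1; β=1, v≡2 (mod 3); (1|3)=+1, (2|3)=-1; sign (−1)^0·+1^1·-1^0 = +1.
(a,b)_2: α=0, β=-20; u≡5, v≡7 (mod 8); ε(u)ε(v)=0·1, αω(v)=0·0, βω(u)=-20·1; sum ≡ 0  ⇒  +1.
(a,b)_13: α=1, u≡1; β=2, v≡7 (mod 13); (1|13)=+1, (7|13)=-1; sign (−1)^0·+1^2·-1^1 = -1.
(a,b)_29: α=0, u≡13; β=2, v≡3 (mod 29); (13|29)=+1, (3|29)=-1; sign (−1)^0·+1^2·-1^0 = +1.
(a,b)_5: α=0, u≡3; β=1, v≡2 (mod 5); (3|5)=-1, (2|5)=-1; sign (−1)^0·-1^1·-1^0 = -1.
(a,b)_19: α=0, u≡13; β=2, v≡10 (mod 19); (13|19)=-1, (10|19)=-1; sign (−1)^0·-1^2·-1^0 = +1.
|Ram(13, 15)| = 2, even; anisotropic at {5, 13}.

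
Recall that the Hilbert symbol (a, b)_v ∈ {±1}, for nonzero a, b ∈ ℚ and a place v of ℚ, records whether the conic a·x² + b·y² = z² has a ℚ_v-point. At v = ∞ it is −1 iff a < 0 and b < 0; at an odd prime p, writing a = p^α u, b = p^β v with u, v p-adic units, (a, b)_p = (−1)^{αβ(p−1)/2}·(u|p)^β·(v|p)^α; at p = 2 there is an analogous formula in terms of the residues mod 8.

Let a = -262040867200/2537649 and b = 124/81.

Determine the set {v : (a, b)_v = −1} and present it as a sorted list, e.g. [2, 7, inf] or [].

[37, 47]

(a, b) ≡ (-3478, 31) mod (ℚ^×)²; places V = {2, 3, 5, 7, 31, 37, 47, 59, ∞}.
(a,b)_31: α=2, u≡9; β=1, v≡10 (mod 31); (9|31)=+1, (10|31)=+1; sign (−1)^0·+1^1·+1^2 = +1.
(a,b)_59: α=-2, u≡7; β=0, v≡11 (mod 59); (7|59)=+1, (11|59)=-1; sign (−1)^0·+1^0·-1^-2 = +1.
(a,b)_2: α=7, β=2; u≡5, v≡7 (mod 8); ε(u)ε(v)=0·1, αω(v)=7·0, βω(u)=2·1; sum ≡ 0  ⇒  +1.
(a,b)_37: α=1, u≡22; β=0, v≡23 (mod 37); (22|37)=-1, (23|37)=-1; sign (−1)^0·-1^0·-1^1 = -1.
(a,b)_7: α=2, u≡4; β=0, v≡3 (mod 7); (4|7)=+1, (3|7)=-1; sign (−1)^0·+1^0·-1^2 = +1.
(a,b)_47: α=1, u≡39; β=0, v≡23 (mod 47); (39|47)=-1, (23|47)=-1; sign (−1)^0·-1^0·-1^1 = -1.
(a,b)_∞: sgn(-3478)=−, sgn(31)=+, so +1.
(a,b)_3: α=-6, u≡2; β=-4, v≡1 (mod 3); (2|3)=-1, (1|3)=+1; sign (−1)^0·-1^-4·+1^-6 = +1.
(a,b)_5: α=2, u≡3; β=0, v≡4 (mod 5); (3|5)=-1, (4|5)=+1; sign (−1)^0·-1^0·+1^2 = +1.
Ram(-3478, 31) = {37, 47}; no ℚ_37-point on the conic.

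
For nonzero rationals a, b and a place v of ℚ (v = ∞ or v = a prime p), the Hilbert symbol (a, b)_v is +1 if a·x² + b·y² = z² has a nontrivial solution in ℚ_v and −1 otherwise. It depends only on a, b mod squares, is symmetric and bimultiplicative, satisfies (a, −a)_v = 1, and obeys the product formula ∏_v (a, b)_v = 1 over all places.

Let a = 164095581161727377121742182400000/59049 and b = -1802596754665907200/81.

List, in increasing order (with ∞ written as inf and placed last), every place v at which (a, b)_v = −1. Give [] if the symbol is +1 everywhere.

[2, 5, 7, 11, 17, 19]

(a, b) ≡ (7735, -3553) mod (ℚ^×)²; places V = {2, 3, 5, 7, 11, 13, 17, 19, ∞}.
(a,b)_17: α=5, u≡15; β=3, v≡7 (mod 17); (15|17)=+1, (7|17)=-1; sign (−1)^0·+1^3·-1^5 = -1.
(a,b)_∞: sgn(7735)=+, sgn(-3553)=−, so +1.
(a,b)_13: α=7, u≡10; β=4, v≡9 (mod 13); (10|13)=+1, (9|13)=+1; sign (−1)^0·+1^4·+1^7 = +1.
(a,b)_11: α=2, u≡2; β=1, v≡8 (mod 11); (2|11)=-1, (8|11)=-1; sign (−1)^0·-1^1·-1^2 = -1.
(a,b)_3: α=-10, u≡1; β=-4, v≡2 (mod 3); (1|3)=+1, (2|3)=-1; sign (−1)^0·+1^-4·-1^-10 = +1.
(a,b)_5: α=5, u≡2; β=2, v≡2 (mod 5); (2|5)=-1, (2|5)=-1; sign (−1)^0·-1^2·-1^5 = -1.
(a,b)_2: α=14, β=10; u≡7, v≡7 (mod 8); ε(u)ε(v)=1·1, αω(v)=14·0, βω(u)=10·0; sum ≡ 1  ⇒  -1.
(a,b)_19: α=2, u≡14; β=1, v≡3 (mod 19); (14|19)=-1, (3|19)=-1; sign (−1)^0·-1^1·-1^2 = -1.
(a,b)_7: α=7, u≡6; β=4, v≡5 (mod 7); (6|7)=-1, (5|7)=-1; sign (−1)^0·-1^4·-1^7 = -1.
Ram(7735, -3553) = {2, 5, 7, 11, 17, 19}; no ℚ_2-point on the conic.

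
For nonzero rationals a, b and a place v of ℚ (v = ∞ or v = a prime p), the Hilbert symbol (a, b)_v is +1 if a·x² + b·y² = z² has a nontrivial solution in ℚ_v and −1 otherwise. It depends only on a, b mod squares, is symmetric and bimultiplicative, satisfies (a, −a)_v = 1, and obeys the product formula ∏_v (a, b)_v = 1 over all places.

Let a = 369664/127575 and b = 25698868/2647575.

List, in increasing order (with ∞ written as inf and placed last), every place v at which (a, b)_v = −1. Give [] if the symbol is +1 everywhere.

[2, 13]

Mod squares: a ≡ 7, b ≡ 91. Check v ∈ {∞, 2, 3, 5, 7, 13, 19, 37, 41}.
v=13: a=13^0·(≡8), b=13^1·(≡7) mod 13; (8|13)=-1, (7|13)=-1; (−1)^{0·1·6}·(-1)^1·(-1)^0 = -1.
v=2: v_2(a)=10, v_2(b)=2; units ≡ 7, 3 (mod 8); ε·ε+αω+βω = 1·1+10·1+2·0 ≡ 1  ⇒  (a,b)_2 = -1.
v=5: a=5^-2·(≡3), b=5^-2·(≡1) mod 5; (3|5)=-1, (1|5)=+1; (−1)^{-2·-2·2}·(-1)^-2·(+1)^-2 = +1.
v=∞: 7 > 0 and 91 > 0  ⇒  (a,b)_∞ = +1.
v=3: a=3^-6·(≡1), b=3^-2·(≡1) mod 3; (1|3)=+1, (1|3)=+1; (−1)^{-6·-2·1}·(+1)^-2·(+1)^-6 = +1.
v=7: a=7^-1·(≡2), b=7^-1·(≡6) mod 7; (2|7)=+1, (6|7)=-1; (−1)^{-1·-1·3}·(+1)^-1·(-1)^-1 = +1.
v=37: a=37^0·(≡3), b=37^2·(≡29) mod 37; (3|37)=+1, (29|37)=-1; (−1)^{0·2·18}·(+1)^2·(-1)^0 = +1.
v=41: a=41^0·(≡14), b=41^-2·(≡4) mod 41; (14|41)=-1, (4|41)=+1; (−1)^{0·-2·20}·(-1)^-2·(+1)^0 = +1.
v=19: a=19^2·(≡4), b=19^2·(≡14) mod 19; (4|19)=+1, (14|19)=-1; (−1)^{2·2·9}·(+1)^2·(-1)^2 = +1.
|Ram(7, 91)| = 2, even; anisotropic at {2, 13}.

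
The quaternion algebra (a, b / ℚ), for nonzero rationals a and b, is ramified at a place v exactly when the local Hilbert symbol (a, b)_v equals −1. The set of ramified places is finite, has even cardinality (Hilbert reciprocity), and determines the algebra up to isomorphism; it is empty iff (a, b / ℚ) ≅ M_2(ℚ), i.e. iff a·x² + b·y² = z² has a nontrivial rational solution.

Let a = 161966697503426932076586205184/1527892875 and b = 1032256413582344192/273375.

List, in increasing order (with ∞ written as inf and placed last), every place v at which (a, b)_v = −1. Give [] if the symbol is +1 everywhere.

(a, b) ≡ (72335, 7905) mod (ℚ^×)²; places V = {2, 3, 5, 11, 17, 23, 31, 37, 43, ∞}.
(a,b)_31: α=2, u≡12; β=1, v≡14 (mod 31); (12|31)=-1, (14|31)=+1; sign (−1)^0·-1^1·+1^2 = -1.
(a,b)_3: α=-12, u≡2; β=-7, v≡1 (mod 3); (2|3)=-1, (1|3)=+1; sign (−1)^0·-1^-7·+1^-12 = -1.
(a,b)_2: α=22, β=14; u≡7, v≡1 (mod 8); ε(u)ε(v)=1·0, αω(v)=22·0, βω(u)=14·0; sum ≡ 0  ⇒  +1.
(a,b)_37: α=1, u≡31; β=0, v≡14 (mod 37); (31|37)=-1, (14|37)=-1; sign (−1)^0·-1^0·-1^1 = -1.
(a,b)_23: α=-1, u≡11; β=0, v≡1 (mod 23); (11|23)=-1, (1|23)=+1; sign (−1)^0·-1^0·+1^-1 = +1.
(a,b)_∞: sgn(72335)=+, sgn(7905)=+, so +1.
(a,b)_11: α=2, u≡8; β=2, v≡6 (mod 11); (8|11)=-1, (6|11)=-1; sign (−1)^0·-1^2·-1^2 = +1.
(a,b)_5: α=-3, u≡3; β=-3, v≡1 (mod 5); (3|5)=-1, (1|5)=+1; sign (−1)^0·-1^-3·+1^-3 = -1.
(a,b)_17: α=5, u≡11; β=3, v≡12 (mod 17); (11|17)=-1, (12|17)=-1; sign (−1)^0·-1^3·-1^5 = +1.
(a,b)_43: α=6, u≡35; β=4, v≡1 (mod 43); (35|43)=+1, (1|43)=+1; sign (−1)^0·+1^4·+1^6 = +1.
Ram(72335, 7905) = {3, 5, 31, 37}; no ℚ_3-point on the conic.

[3, 5, 31, 37]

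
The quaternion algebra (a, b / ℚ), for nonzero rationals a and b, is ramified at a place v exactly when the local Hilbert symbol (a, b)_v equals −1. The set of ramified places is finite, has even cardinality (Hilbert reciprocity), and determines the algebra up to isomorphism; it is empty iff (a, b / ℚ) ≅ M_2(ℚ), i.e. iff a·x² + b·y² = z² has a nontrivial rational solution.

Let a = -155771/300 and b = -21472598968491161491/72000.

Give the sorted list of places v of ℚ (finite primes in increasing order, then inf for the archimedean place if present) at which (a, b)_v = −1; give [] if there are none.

[5, 11, 13, inf]

Mod squares: a ≡ -33, b ≡ -312455. Check v ∈ {∞, 2, 3, 5, 7, 11, 13, 17, 19, 23}.
v=17: a=17^2·(≡2), b=17^6·(≡7) mod 17; (2|17)=+1, (7|17)=-1; (−1)^{2·6·8}·(+1)^6·(-1)^2 = +1.
v=19: a=19^0·(≡7), b=19^1·(≡6) mod 19; (7|19)=+1, (6|19)=+1; (−1)^{0·1·9}·(+1)^1·(+1)^0 = +1.
v=5: a=5^-2·(≡2), b=5^-3·(≡4) mod 5; (2|5)=-1, (4|5)=+1; (−1)^{-2·-3·2}·(-1)^-3·(+1)^-2 = -1.
v=∞: -33 < 0 and -312455 < 0  ⇒  (a,b)_∞ = -1.
v=23: a=23^0·(≡8), b=23^1·(≡1) mod 23; (8|23)=+1, (1|23)=+1; (−1)^{0·1·11}·(+1)^1·(+1)^0 = +1.
v=2: v_2(a)=-2, v_2(b)=-6; units ≡ 7, 1 (mod 8); ε·ε+αω+βω = 1·0+-2·0+-6·0 ≡ 0  ⇒  (a,b)_2 = +1.
v=11: a=11^1·(≡6), b=11^3·(≡2) mod 11; (6|11)=-1, (2|11)=-1; (−1)^{1·3·5}·(-1)^3·(-1)^1 = -1.
v=7: a=7^2·(≡1), b=7^6·(≡2) mod 7; (1|7)=+1, (2|7)=+1; (−1)^{2·6·3}·(+1)^6·(+1)^2 = +1.
v=3: a=3^-1·(≡1), b=3^-2·(≡1) mod 3; (1|3)=+1, (1|3)=+1; (−1)^{-1·-2·1}·(+1)^-2·(+1)^-1 = +1.
v=13: a=13^0·(≡8), b=13^1·(≡11) mod 13; (8|13)=-1, (11|13)=-1; (−1)^{0·1·6}·(-1)^1·(-1)^0 = -1.
Ram(-33, -312455) = {5, 11, 13, ∞}; no ℚ_5-point on the conic.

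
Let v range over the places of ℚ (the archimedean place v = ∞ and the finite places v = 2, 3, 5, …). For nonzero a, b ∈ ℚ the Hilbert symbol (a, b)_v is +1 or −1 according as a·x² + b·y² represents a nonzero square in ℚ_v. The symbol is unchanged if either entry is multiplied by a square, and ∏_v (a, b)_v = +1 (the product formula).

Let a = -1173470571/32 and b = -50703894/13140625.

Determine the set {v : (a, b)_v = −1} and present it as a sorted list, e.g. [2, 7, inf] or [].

[13, inf]

Mod squares: a ≡ -182, b ≡ -6. Check v ∈ {∞, 2, 3, 5, 7, 13, 17, 19, 29}.
v=∞: -182 < 0 and -6 < 0  ⇒  (a,b)_∞ = -1.
v=13: a=13^1·(≡9), b=13^0·(≡8) mod 13; (9|13)=+1, (8|13)=-1; (−1)^{1·0·6}·(+1)^0·(-1)^1 = -1.
v=29: a=29^0·(≡15), b=29^-2·(≡20) mod 29; (15|29)=-1, (20|29)=+1; (−1)^{0·-2·14}·(-1)^-2·(+1)^0 = +1.
v=5: a=5^0·(≡2), b=5^-6·(≡1) mod 5; (2|5)=-1, (1|5)=+1; (−1)^{0·-6·2}·(-1)^-6·(+1)^0 = +1.
v=17: a=17^0·(≡14), b=17^2·(≡6) mod 17; (14|17)=-1, (6|17)=-1; (−1)^{0·2·8}·(-1)^2·(-1)^0 = +1.
v=7: a=7^3·(≡1), b=7^0·(≡4) mod 7; (1|7)=+1, (4|7)=+1; (−1)^{3·0·3}·(+1)^0·(+1)^3 = +1.
v=3: a=3^6·(≡1), b=3^5·(≡1) mod 3; (1|3)=+1, (1|3)=+1; (−1)^{6·5·1}·(+1)^5·(+1)^6 = +1.
v=2: v_2(a)=-5, v_2(b)=1; units ≡ 5, 5 (mod 8); ε·ε+αω+βω = 0·0+-5·1+1·1 ≡ 0  ⇒  (a,b)_2 = +1.
v=19: a=19^2·(≡12), b=19^2·(≡2) mod 19; (12|19)=-1, (2|19)=-1; (−1)^{2·2·9}·(-1)^2·(-1)^2 = +1.
Ram(-182, -6) = {13, ∞}; no ℚ_13-point on the conic.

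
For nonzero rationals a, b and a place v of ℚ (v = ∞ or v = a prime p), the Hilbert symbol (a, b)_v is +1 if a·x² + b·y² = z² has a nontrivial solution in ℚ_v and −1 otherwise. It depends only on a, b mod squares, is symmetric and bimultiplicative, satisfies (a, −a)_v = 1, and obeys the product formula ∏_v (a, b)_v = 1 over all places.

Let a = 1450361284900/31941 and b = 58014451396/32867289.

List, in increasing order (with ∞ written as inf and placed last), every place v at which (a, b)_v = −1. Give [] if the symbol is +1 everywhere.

[7, 29]

Mod squares: a ≡ 2619309, b ≡ 124729. Check v ∈ {∞, 2, 3, 5, 7, 11, 13, 17, 23, 29, 31}.
v=23: a=23^1·(≡7), b=23^1·(≡9) mod 23; (7|23)=-1, (9|23)=+1; (−1)^{1·1·11}·(-1)^1·(+1)^1 = +1.
v=7: a=7^-1·(≡4), b=7^-4·(≡5) mod 7; (4|7)=+1, (5|7)=-1; (−1)^{-1·-4·3}·(+1)^-4·(-1)^-1 = -1.
v=11: a=11^3·(≡10), b=11^3·(≡3) mod 11; (10|11)=-1, (3|11)=+1; (−1)^{3·3·5}·(-1)^3·(+1)^3 = +1.
v=13: a=13^-2·(≡3), b=13^-2·(≡5) mod 13; (3|13)=+1, (5|13)=-1; (−1)^{-2·-2·6}·(+1)^-2·(-1)^-2 = +1.
v=∞: 2619309 > 0 and 124729 > 0  ⇒  (a,b)_∞ = +1.
v=2: v_2(a)=2, v_2(b)=2; units ≡ 5, 1 (mod 8); ε·ε+αω+βω = 0·0+2·0+2·1 ≡ 0  ⇒  (a,b)_2 = +1.
v=17: a=17^1·(≡10), b=17^1·(≡11) mod 17; (10|17)=-1, (11|17)=-1; (−1)^{1·1·8}·(-1)^1·(-1)^1 = +1.
v=5: a=5^2·(≡1), b=5^0·(≡4) mod 5; (1|5)=+1, (4|5)=+1; (−1)^{2·0·2}·(+1)^0·(+1)^2 = +1.
v=3: a=3^-3·(≡1), b=3^-4·(≡1) mod 3; (1|3)=+1, (1|3)=+1; (−1)^{-3·-4·1}·(+1)^-4·(+1)^-3 = +1.
v=29: a=29^1·(≡21), b=29^1·(≡25) mod 29; (21|29)=-1, (25|29)=+1; (−1)^{1·1·14}·(-1)^1·(+1)^1 = -1.
v=31: a=31^2·(≡23), b=31^2·(≡14) mod 31; (23|31)=-1, (14|31)=+1; (−1)^{2·2·15}·(-1)^2·(+1)^2 = +1.
(2619309, 124729 / ℚ) ramifies at {7, 29}: a division algebra.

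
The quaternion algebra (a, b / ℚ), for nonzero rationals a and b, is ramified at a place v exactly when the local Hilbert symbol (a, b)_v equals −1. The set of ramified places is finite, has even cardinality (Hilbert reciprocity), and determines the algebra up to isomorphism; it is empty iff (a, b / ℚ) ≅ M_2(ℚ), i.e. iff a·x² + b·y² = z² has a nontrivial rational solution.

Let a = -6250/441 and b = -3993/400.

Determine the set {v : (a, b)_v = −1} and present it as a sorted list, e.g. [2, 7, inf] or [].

(a, b) ≡ (-10, -33) mod (ℚ^×)²; places V = {2, 3, 5, 7, 11, ∞}.
(a,b)_3: α=-2, u≡2; β=1, v≡1 (mod 3); (2|3)=-1, (1|3)=+1; sign (−1)^0·-1^1·+1^-2 = -1.
(a,b)_7: α=-2, u≡4; β=0, v≡4 (mod 7); (4|7)=+1, (4|7)=+1; sign (−1)^0·+1^0·+1^-2 = +1.
(a,b)_5: α=5, u≡3; β=-2, v≡2 (mod 5); (3|5)=-1, (2|5)=-1; sign (−1)^0·-1^-2·-1^5 = -1.
(a,b)_11: α=0, u≡9; β=3, v≡2 (mod 11); (9|11)=+1, (2|11)=-1; sign (−1)^0·+1^3·-1^0 = +1.
(a,b)_2: α=1, β=-4; u≡3, v≡7 (mod 8); ε(u)ε(v)=1·1, αω(v)=1·0, βω(u)=-4·1; sum ≡ 1  ⇒  -1.
(a,b)_∞: sgn(-10)=−, sgn(-33)=−, so -1.
Ram(-10, -33) = {2, 3, 5, ∞}; no ℚ_2-point on the conic.

[2, 3, 5, inf]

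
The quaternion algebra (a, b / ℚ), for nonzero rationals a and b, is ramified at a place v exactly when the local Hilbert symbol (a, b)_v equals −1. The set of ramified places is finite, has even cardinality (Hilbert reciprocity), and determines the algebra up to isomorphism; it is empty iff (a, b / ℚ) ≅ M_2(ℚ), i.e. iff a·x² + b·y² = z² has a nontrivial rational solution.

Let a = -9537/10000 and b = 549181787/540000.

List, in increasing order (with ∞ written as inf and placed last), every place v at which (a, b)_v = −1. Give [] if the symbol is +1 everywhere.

[3, 11]

(a, b) ≡ (-33, 11401698) mod (ℚ^×)²; places V = {2, 3, 5, 7, 11, 17, 23, 29, 37, ∞}.
(a,b)_3: α=1, u≡1; β=-3, v≡1 (mod 3); (1|3)=+1, (1|3)=+1; sign (−1)^1·+1^-3·+1^1 = -1.
(a,b)_2: α=-4, β=-5; u≡7, v≡1 (mod 8); ε(u)ε(v)=1·0, αω(v)=-4·0, βω(u)=-5·0; sum ≡ 0  ⇒  +1.
(a,b)_23: α=0, u≡3; β=1, v≡7 (mod 23); (3|23)=+1, (7|23)=-1; sign (−1)^0·+1^1·-1^0 = +1.
(a,b)_29: α=0, u≡5; β=1, v≡5 (mod 29); (5|29)=+1, (5|29)=+1; sign (−1)^0·+1^1·+1^0 = +1.
(a,b)_11: α=1, u≡2; β=1, v≡6 (mod 11); (2|11)=-1, (6|11)=-1; sign (−1)^1·-1^1·-1^1 = -1.
(a,b)_37: α=0, u≡12; β=1, v≡31 (mod 37); (12|37)=+1, (31|37)=-1; sign (−1)^0·+1^1·-1^0 = +1.
(a,b)_5: α=-4, u≡3; β=-4, v≡3 (mod 5); (3|5)=-1, (3|5)=-1; sign (−1)^0·-1^-4·-1^-4 = +1.
(a,b)_17: α=2, u≡13; β=2, v≡9 (mod 17); (13|17)=+1, (9|17)=+1; sign (−1)^0·+1^2·+1^2 = +1.
(a,b)_∞: sgn(-33)=−, sgn(11401698)=+, so +1.
(a,b)_7: α=0, u≡1; β=1, v≡3 (mod 7); (1|7)=+1, (3|7)=-1; sign (−1)^0·+1^1·-1^0 = +1.
Ram(-33, 11401698) = {3, 11}; no ℚ_3-point on the conic.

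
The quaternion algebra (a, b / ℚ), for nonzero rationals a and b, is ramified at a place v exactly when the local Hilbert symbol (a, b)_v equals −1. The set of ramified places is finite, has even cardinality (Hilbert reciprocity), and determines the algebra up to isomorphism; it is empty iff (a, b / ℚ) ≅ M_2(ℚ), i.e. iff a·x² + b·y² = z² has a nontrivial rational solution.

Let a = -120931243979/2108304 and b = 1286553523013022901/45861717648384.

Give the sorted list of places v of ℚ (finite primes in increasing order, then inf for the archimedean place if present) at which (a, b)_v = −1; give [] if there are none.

Mod squares: a ≡ -299, b ≡ 35581. Check v ∈ {∞, 2, 3, 7, 11, 13, 17, 23, 53}.
v=7: a=7^2·(≡2), b=7^3·(≡1) mod 7; (2|7)=+1, (1|7)=+1; (−1)^{2·3·3}·(+1)^3·(+1)^2 = +1.
v=53: a=53^0·(≡14), b=53^-2·(≡3) mod 53; (14|53)=-1, (3|53)=-1; (−1)^{0·-2·26}·(-1)^-2·(-1)^0 = +1.
v=3: a=3^-2·(≡1), b=3^-2·(≡1) mod 3; (1|3)=+1, (1|3)=+1; (−1)^{-2·-2·1}·(+1)^-2·(+1)^-2 = +1.
v=17: a=17^2·(≡7), b=17^3·(≡15) mod 17; (7|17)=-1, (15|17)=+1; (−1)^{2·3·8}·(-1)^3·(+1)^2 = -1.
v=2: v_2(a)=-4, v_2(b)=-10; units ≡ 5, 5 (mod 8); ε·ε+αω+βω = 0·0+-4·1+-10·1 ≡ 0  ⇒  (a,b)_2 = +1.
v=∞: -299 < 0 and 35581 > 0  ⇒  (a,b)_∞ = +1.
v=11: a=11^-4·(≡4), b=11^-6·(≡7) mod 11; (4|11)=+1, (7|11)=-1; (−1)^{-4·-6·5}·(+1)^-6·(-1)^-4 = +1.
v=23: a=23^1·(≡21), b=23^3·(≡9) mod 23; (21|23)=-1, (9|23)=+1; (−1)^{1·3·11}·(-1)^3·(+1)^1 = +1.
v=13: a=13^5·(≡4), b=13^7·(≡5) mod 13; (4|13)=+1, (5|13)=-1; (−1)^{5·7·6}·(+1)^7·(-1)^5 = -1.
(-299, 35581 / ℚ) ramifies at {13, 17}: a division algebra.

[13, 17]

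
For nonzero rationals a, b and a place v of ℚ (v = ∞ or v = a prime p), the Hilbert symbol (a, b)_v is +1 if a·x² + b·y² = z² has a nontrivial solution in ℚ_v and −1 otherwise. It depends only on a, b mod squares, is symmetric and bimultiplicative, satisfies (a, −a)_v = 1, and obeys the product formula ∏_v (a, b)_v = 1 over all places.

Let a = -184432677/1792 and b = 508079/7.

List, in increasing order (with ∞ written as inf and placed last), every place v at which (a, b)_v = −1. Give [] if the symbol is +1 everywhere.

[3, 7, 17, 19]

(a, b) ≡ (-88179, 29393) mod (ℚ^×)²; places V = {2, 3, 7, 11, 13, 17, 19, ∞}.
(a,b)_11: α=4, u≡2; β=2, v≡9 (mod 11); (2|11)=-1, (9|11)=+1; sign (−1)^0·-1^2·+1^4 = +1.
(a,b)_7: α=-1, u≡3; β=-1, v≡5 (mod 7); (3|7)=-1, (5|7)=-1; sign (−1)^1·-1^-1·-1^-1 = -1.
(a,b)_3: α=1, u≡1; β=0, v≡2 (mod 3); (1|3)=+1, (2|3)=-1; sign (−1)^0·+1^0·-1^1 = -1.
(a,b)_13: α=1, u≡4; β=1, v≡10 (mod 13); (4|13)=+1, (10|13)=+1; sign (−1)^0·+1^1·+1^1 = +1.
(a,b)_2: α=-8, β=0; u≡5, v≡1 (mod 8); ε(u)ε(v)=0·0, αω(v)=-8·0, βω(u)=0·1; sum ≡ 0  ⇒  +1.
(a,b)_∞: sgn(-88179)=−, sgn(29393)=+, so +1.
(a,b)_19: α=1, u≡10; β=1, v≡12 (mod 19); (10|19)=-1, (12|19)=-1; sign (−1)^1·-1^1·-1^1 = -1.
(a,b)_17: α=1, u≡4; β=1, v≡5 (mod 17); (4|17)=+1, (5|17)=-1; sign (−1)^0·+1^1·-1^1 = -1.
|Ram(-88179, 29393)| = 4, even; anisotropic at {3, 7, 17, 19}.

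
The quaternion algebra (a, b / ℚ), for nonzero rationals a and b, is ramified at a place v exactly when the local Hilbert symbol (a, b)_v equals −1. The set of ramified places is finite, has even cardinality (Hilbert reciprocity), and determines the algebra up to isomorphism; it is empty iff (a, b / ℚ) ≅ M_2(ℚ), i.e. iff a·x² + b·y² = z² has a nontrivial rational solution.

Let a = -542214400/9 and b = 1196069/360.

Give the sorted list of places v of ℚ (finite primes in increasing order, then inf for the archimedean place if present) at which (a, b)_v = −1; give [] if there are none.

[7, 17]

(a, b) ≡ (-1729, 22610) mod (ℚ^×)²; places V = {2, 3, 5, 7, 13, 17, 19, 23, ∞}.
(a,b)_5: α=2, u≡1; β=-1, v≡2 (mod 5); (1|5)=+1, (2|5)=-1; sign (−1)^0·+1^-1·-1^2 = +1.
(a,b)_3: α=-2, u≡2; β=-2, v≡2 (mod 3); (2|3)=-1, (2|3)=-1; sign (−1)^0·-1^-2·-1^-2 = +1.
(a,b)_∞: sgn(-1729)=−, sgn(22610)=+, so +1.
(a,b)_19: α=1, u≡17; β=1, v≡15 (mod 19); (17|19)=+1, (15|19)=-1; sign (−1)^1·+1^1·-1^1 = +1.
(a,b)_2: α=8, β=-3; u≡7, v≡1 (mod 8); ε(u)ε(v)=1·0, αω(v)=8·0, βω(u)=-3·0; sum ≡ 0  ⇒  +1.
(a,b)_17: α=0, u≡10; β=1, v≡15 (mod 17); (10|17)=-1, (15|17)=+1; sign (−1)^0·-1^1·+1^0 = -1.
(a,b)_23: α=0, u≡15; β=2, v≡2 (mod 23); (15|23)=-1, (2|23)=+1; sign (−1)^0·-1^2·+1^0 = +1.
(a,b)_7: α=3, u≡5; β=1, v≡6 (mod 7); (5|7)=-1, (6|7)=-1; sign (−1)^1·-1^1·-1^3 = -1.
(a,b)_13: α=1, u≡4; β=0, v≡12 (mod 13); (4|13)=+1, (12|13)=+1; sign (−1)^0·+1^0·+1^1 = +1.
Ram(-1729, 22610) = {7, 17}; no ℚ_7-point on the conic.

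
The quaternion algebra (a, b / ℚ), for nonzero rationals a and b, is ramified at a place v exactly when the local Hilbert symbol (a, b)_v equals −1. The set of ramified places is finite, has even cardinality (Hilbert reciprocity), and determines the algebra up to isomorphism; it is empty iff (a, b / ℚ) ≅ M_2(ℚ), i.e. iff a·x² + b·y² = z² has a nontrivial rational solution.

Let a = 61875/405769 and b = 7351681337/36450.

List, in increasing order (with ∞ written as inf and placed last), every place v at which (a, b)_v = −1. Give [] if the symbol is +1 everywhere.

(a, b) ≡ (11, 14674) mod (ℚ^×)²; places V = {2, 3, 5, 7, 11, 13, 23, 29, ∞}.
(a,b)_2: α=0, β=-1; u≡3, v≡1 (mod 8); ε(u)ε(v)=1·0, αω(v)=0·0, βω(u)=-1·1; sum ≡ 1  ⇒  -1.
(a,b)_11: α=1, u≡4; β=3, v≡9 (mod 11); (4|11)=+1, (9|11)=+1; sign (−1)^1·+1^3·+1^1 = -1.
(a,b)_∞: sgn(11)=+, sgn(14674)=+, so +1.
(a,b)_7: α=-4, u≡2; β=2, v≡2 (mod 7); (2|7)=+1, (2|7)=+1; sign (−1)^0·+1^2·+1^-4 = +1.
(a,b)_5: α=4, u≡1; β=-2, v≡4 (mod 5); (1|5)=+1, (4|5)=+1; sign (−1)^0·+1^-2·+1^4 = +1.
(a,b)_3: α=2, u≡2; β=-6, v≡1 (mod 3); (2|3)=-1, (1|3)=+1; sign (−1)^0·-1^-6·+1^2 = +1.
(a,b)_23: α=0, u≡17; β=1, v≡22 (mod 23); (17|23)=-1, (22|23)=-1; sign (−1)^0·-1^1·-1^0 = -1.
(a,b)_29: α=0, u≡18; β=1, v≡20 (mod 29); (18|29)=-1, (20|29)=+1; sign (−1)^0·-1^1·+1^0 = -1.
(a,b)_13: α=-2, u≡11; β=2, v≡4 (mod 13); (11|13)=-1, (4|13)=+1; sign (−1)^0·-1^2·+1^-2 = +1.
|Ram(11, 14674)| = 4, even; anisotropic at {2, 11, 23, 29}.

[2, 11, 23, 29]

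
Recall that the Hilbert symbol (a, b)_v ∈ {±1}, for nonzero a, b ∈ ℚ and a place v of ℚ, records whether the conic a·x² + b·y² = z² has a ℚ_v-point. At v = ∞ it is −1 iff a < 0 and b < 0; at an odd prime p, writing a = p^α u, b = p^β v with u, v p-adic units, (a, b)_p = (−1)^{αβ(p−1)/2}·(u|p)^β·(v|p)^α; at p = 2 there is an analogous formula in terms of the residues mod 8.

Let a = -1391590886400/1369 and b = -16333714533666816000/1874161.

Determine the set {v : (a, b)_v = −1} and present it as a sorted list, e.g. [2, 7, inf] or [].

[2, 13, 19, inf]

Mod squares: a ≡ -11, b ≡ -7410. Check v ∈ {∞, 2, 3, 5, 11, 13, 19, 37}.
v=11: a=11^1·(≡6), b=11^2·(≡4) mod 11; (6|11)=-1, (4|11)=+1; (−1)^{1·2·5}·(-1)^2·(+1)^1 = +1.
v=2: v_2(a)=10, v_2(b)=15; units ≡ 5, 7 (mod 8); ε·ε+αω+βω = 0·1+10·0+15·1 ≡ 1  ⇒  (a,b)_2 = -1.
v=13: a=13^2·(≡6), b=13^3·(≡6) mod 13; (6|13)=-1, (6|13)=-1; (−1)^{2·3·6}·(-1)^3·(-1)^2 = -1.
v=19: a=19^2·(≡10), b=19^3·(≡16) mod 19; (10|19)=-1, (16|19)=+1; (−1)^{2·3·9}·(-1)^3·(+1)^2 = -1.
v=3: a=3^4·(≡1), b=3^7·(≡2) mod 3; (1|3)=+1, (2|3)=-1; (−1)^{4·7·1}·(+1)^7·(-1)^4 = +1.
v=37: a=37^-2·(≡26), b=37^-4·(≡30) mod 37; (26|37)=+1, (30|37)=+1; (−1)^{-2·-4·18}·(+1)^-4·(+1)^-2 = +1.
v=∞: -11 < 0 and -7410 < 0  ⇒  (a,b)_∞ = -1.
v=5: a=5^2·(≡1), b=5^3·(≡2) mod 5; (1|5)=+1, (2|5)=-1; (−1)^{2·3·2}·(+1)^3·(-1)^2 = +1.
Ram(-11, -7410) = {2, 13, 19, ∞}; no ℚ_2-point on the conic.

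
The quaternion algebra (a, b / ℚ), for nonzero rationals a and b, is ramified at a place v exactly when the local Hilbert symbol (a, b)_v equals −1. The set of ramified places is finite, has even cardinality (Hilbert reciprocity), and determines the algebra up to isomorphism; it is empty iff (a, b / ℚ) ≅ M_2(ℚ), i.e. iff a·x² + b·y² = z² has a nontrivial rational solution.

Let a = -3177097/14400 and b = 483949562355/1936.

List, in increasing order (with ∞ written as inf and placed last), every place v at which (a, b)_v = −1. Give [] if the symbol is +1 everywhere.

Mod squares: a ≡ -217, b ≡ 76755. Check v ∈ {∞, 2, 3, 5, 7, 11, 17, 31, 43}.
v=3: a=3^-2·(≡2), b=3^9·(≡1) mod 3; (2|3)=-1, (1|3)=+1; (−1)^{-2·9·1}·(-1)^9·(+1)^-2 = -1.
v=5: a=5^-2·(≡3), b=5^1·(≡1) mod 5; (3|5)=-1, (1|5)=+1; (−1)^{-2·1·2}·(-1)^1·(+1)^-2 = -1.
v=7: a=7^1·(≡2), b=7^1·(≡3) mod 7; (2|7)=+1, (3|7)=-1; (−1)^{1·1·3}·(+1)^1·(-1)^1 = +1.
v=17: a=17^0·(≡16), b=17^1·(≡11) mod 17; (16|17)=+1, (11|17)=-1; (−1)^{0·1·8}·(+1)^1·(-1)^0 = +1.
v=∞: -217 < 0 and 76755 > 0  ⇒  (a,b)_∞ = +1.
v=11: a=11^4·(≡3), b=11^-2·(≡10) mod 11; (3|11)=+1, (10|11)=-1; (−1)^{4·-2·5}·(+1)^-2·(-1)^4 = +1.
v=2: v_2(a)=-6, v_2(b)=-4; units ≡ 7, 3 (mod 8); ε·ε+αω+βω = 1·1+-6·1+-4·0 ≡ 1  ⇒  (a,b)_2 = -1.
v=43: a=43^0·(≡17), b=43^1·(≡37) mod 43; (17|43)=+1, (37|43)=-1; (−1)^{0·1·21}·(+1)^1·(-1)^0 = +1.
v=31: a=31^1·(≡29), b=31^2·(≡3) mod 31; (29|31)=-1, (3|31)=-1; (−1)^{1·2·15}·(-1)^2·(-1)^1 = -1.
|Ram(-217, 76755)| = 4, even; anisotropic at {2, 3, 5, 31}.

[2, 3, 5, 31]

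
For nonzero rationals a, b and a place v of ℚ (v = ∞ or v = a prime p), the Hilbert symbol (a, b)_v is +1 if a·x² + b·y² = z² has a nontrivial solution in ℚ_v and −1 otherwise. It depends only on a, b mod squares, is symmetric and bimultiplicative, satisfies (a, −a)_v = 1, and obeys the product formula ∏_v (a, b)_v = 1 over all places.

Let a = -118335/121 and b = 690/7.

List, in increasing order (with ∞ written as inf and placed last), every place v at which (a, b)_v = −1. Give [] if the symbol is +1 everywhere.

Mod squares: a ≡ -2415, b ≡ 4830. Check v ∈ {∞, 2, 3, 5, 7, 11, 23}.
v=11: a=11^-2·(≡3), b=11^0·(≡9) mod 11; (3|11)=+1, (9|11)=+1; (−1)^{-2·0·5}·(+1)^0·(+1)^-2 = +1.
v=∞: -2415 < 0 and 4830 > 0  ⇒  (a,b)_∞ = +1.
v=5: a=5^1·(≡3), b=5^1·(≡4) mod 5; (3|5)=-1, (4|5)=+1; (−1)^{1·1·2}·(-1)^1·(+1)^1 = -1.
v=3: a=3^1·(≡2), b=3^1·(≡2) mod 3; (2|3)=-1, (2|3)=-1; (−1)^{1·1·1}·(-1)^1·(-1)^1 = -1.
v=23: a=23^1·(≡5), b=23^1·(≡1) mod 23; (5|23)=-1, (1|23)=+1; (−1)^{1·1·11}·(-1)^1·(+1)^1 = +1.
v=2: v_2(a)=0, v_2(b)=1; units ≡ 1, 7 (mod 8); ε·ε+αω+βω = 0·1+0·0+1·0 ≡ 0  ⇒  (a,b)_2 = +1.
v=7: a=7^3·(≡6), b=7^-1·(≡4) mod 7; (6|7)=-1, (4|7)=+1; (−1)^{3·-1·3}·(-1)^-1·(+1)^3 = +1.
(-2415, 4830 / ℚ) ramifies at {3, 5}: a division algebra.

[3, 5]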